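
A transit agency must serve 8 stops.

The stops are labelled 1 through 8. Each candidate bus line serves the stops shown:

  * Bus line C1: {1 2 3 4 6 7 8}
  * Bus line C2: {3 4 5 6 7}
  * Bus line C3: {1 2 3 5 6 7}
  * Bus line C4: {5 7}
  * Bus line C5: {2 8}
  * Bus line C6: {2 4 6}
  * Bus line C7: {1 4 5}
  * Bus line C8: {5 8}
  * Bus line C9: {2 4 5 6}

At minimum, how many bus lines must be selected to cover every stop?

2

C1 and C9 together: C1 ∪ C9 = {1, 2, 3, 4, 5, 6, 7, 8} — every stop is covered.
No single bus line has all 8 stops (the largest, C1, has 7), so 2 is optimal.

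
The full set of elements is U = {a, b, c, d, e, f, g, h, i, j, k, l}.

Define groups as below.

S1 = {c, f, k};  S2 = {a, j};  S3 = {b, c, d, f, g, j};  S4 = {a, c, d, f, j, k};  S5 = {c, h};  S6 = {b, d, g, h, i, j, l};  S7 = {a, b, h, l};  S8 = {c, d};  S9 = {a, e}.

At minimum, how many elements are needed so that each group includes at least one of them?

T = {a, b, c} meets every group (each contains at least one member of T), and |T| = 3.
The groups S1, S6, S9 are pairwise disjoint, so any hitting set needs a separate element for each — at least 3. Hence 3 is optimal.

3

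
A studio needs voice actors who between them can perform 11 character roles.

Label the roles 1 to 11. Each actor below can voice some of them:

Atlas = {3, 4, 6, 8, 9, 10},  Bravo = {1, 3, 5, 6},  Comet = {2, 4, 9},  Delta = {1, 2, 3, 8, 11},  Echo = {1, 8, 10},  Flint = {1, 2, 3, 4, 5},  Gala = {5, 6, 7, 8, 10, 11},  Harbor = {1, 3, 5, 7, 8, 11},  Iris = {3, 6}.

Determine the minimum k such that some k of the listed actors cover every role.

3

Comet and Gala and Harbor together: Comet ∪ Gala ∪ Harbor = {1, 2, 3, 4, 5, 6, 7, 8, 9, 10, 11} — every role is covered.
No 2 of the 9 actors cover everything (all 36 combinations miss at least one role), so 3 is optimal.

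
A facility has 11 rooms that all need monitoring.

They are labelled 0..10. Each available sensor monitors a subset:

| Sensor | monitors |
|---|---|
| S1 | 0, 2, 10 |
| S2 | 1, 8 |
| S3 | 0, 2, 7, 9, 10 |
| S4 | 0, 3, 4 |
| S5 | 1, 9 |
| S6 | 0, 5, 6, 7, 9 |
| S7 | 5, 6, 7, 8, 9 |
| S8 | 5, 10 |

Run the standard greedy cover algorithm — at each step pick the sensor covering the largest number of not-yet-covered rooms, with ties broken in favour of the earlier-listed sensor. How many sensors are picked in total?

Greedy: pick S3 (covers 5 new) → pick S7 (covers 3 new) → pick S4 (covers 2 new) → pick S2 (covers 1 new). Total picks: 4.

4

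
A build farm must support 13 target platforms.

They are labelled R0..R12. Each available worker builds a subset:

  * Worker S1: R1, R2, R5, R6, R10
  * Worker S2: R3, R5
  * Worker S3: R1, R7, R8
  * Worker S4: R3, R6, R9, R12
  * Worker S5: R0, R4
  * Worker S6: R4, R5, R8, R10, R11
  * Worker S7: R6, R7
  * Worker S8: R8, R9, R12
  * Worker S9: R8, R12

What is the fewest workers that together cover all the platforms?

S1 and S4 and S5 and S6 and S7 together: S1 ∪ S4 ∪ S5 ∪ S6 ∪ S7 = {R0, R1, R2, R3, R4, R5, R6, R7, R8, R9, R10, R11, R12} — every platform is covered.
No 4 of the 9 workers cover everything (all 126 combinations miss at least one platform), so 5 is optimal.

5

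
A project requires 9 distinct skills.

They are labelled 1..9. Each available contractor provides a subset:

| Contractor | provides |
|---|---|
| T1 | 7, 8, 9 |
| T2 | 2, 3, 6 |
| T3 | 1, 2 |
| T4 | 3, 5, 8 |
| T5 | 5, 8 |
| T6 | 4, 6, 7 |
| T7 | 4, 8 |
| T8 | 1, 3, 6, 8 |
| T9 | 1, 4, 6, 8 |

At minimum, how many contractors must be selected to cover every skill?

T1 and T2 and T4 and T9 together: T1 ∪ T2 ∪ T4 ∪ T9 = {1, 2, 3, 4, 5, 6, 7, 8, 9} — every skill is covered.
No 3 of the 9 contractors cover everything (all 84 combinations miss at least one skill), so 4 is optimal.

4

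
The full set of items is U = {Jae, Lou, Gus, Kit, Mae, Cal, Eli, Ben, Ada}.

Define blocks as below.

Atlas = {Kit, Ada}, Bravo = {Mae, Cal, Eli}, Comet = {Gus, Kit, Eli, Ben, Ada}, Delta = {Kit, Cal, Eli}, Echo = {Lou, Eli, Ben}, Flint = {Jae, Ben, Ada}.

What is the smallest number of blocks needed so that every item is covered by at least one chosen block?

4

Take {Bravo, Comet, Echo, Flint}. Their union is {Jae, Lou, Gus, Kit, Mae, Cal, Eli, Ben, Ada}, which is all 9 items.
No 3 of the 6 blocks cover everything (all 20 combinations miss at least one item), so 4 is optimal.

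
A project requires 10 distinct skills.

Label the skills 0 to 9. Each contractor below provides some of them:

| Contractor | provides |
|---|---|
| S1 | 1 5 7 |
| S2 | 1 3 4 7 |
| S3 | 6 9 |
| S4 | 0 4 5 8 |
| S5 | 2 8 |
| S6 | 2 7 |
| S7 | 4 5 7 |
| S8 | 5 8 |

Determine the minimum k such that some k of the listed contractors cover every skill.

S2 and S3 and S4 and S5 together: S2 ∪ S3 ∪ S4 ∪ S5 = {0, 1, 2, 3, 4, 5, 6, 7, 8, 9} — every skill is covered.
No 3 of the 8 contractors cover everything (all 56 combinations miss at least one skill), so 4 is optimal.

4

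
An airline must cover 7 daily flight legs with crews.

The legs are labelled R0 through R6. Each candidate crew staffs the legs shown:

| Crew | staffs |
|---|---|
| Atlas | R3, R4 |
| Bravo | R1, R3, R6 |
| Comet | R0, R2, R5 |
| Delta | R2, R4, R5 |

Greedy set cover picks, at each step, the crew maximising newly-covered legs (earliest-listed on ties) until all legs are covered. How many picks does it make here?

3

Greedy: pick Bravo (covers 3 new) → pick Comet (covers 3 new) → pick Atlas (covers 1 new). Total picks: 3.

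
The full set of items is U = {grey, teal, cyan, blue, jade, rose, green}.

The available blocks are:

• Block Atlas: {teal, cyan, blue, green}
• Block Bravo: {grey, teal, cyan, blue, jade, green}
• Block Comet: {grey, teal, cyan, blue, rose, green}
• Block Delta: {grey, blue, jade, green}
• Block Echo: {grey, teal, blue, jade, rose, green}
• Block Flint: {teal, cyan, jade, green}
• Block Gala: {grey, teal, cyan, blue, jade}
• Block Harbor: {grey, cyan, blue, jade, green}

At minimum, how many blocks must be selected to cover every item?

Take {Comet, Flint}. Their union is {grey, teal, cyan, blue, jade, rose, green}, which is all 7 items.
No single block has all 7 items (the largest, Bravo, has 6), so 2 is optimal.

2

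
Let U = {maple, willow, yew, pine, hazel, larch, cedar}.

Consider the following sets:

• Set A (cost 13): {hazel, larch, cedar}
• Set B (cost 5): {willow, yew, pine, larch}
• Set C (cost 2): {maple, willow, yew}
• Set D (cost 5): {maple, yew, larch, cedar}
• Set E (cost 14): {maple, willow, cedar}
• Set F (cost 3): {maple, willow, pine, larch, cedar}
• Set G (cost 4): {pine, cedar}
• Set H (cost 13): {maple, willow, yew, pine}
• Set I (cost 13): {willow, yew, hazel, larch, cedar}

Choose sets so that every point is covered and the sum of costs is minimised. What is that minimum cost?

16

F, I together cover every point (F ∪ I = {maple, willow, yew, pine, hazel, larch, cedar}); total cost 3 + 13 = 16.
The greedy pick F, C, A costs 18; no covering selection beats 16.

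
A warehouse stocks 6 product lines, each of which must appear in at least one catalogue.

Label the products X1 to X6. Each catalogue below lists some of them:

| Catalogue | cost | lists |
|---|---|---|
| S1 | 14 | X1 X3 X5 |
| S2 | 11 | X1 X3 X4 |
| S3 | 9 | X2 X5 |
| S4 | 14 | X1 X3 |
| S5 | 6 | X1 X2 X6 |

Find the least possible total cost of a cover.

S2, S3, S5 together cover every product (S2 ∪ S3 ∪ S5 = {X1, X2, X3, X4, X5, X6}); total cost 11 + 9 + 6 = 26.
No covering selection has total cost below 26.

26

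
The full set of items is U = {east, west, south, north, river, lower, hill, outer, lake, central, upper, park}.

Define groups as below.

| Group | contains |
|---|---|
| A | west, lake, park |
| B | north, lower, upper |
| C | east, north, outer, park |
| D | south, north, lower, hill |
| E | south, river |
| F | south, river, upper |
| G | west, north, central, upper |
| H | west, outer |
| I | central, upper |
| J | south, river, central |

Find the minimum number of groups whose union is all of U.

Take {A, B, C, D, J}. Their union is {east, west, south, north, river, lower, hill, outer, lake, central, upper, park}, which is all 12 items.
No 4 of the 10 groups cover everything (all 210 combinations miss at least one item), so 5 is optimal.

5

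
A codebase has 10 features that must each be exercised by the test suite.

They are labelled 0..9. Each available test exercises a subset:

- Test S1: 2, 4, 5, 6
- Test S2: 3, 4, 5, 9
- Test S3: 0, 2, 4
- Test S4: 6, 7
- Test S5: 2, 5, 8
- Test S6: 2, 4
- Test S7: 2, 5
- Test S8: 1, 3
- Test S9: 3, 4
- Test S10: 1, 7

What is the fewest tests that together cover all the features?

S2 and S3 and S4 and S5 and S10 together: S2 ∪ S3 ∪ S4 ∪ S5 ∪ S10 = {0, 1, 2, 3, 4, 5, 6, 7, 8, 9} — every feature is covered.
No 4 of the 10 tests cover everything (all 210 combinations miss at least one feature), so 5 is optimal.

5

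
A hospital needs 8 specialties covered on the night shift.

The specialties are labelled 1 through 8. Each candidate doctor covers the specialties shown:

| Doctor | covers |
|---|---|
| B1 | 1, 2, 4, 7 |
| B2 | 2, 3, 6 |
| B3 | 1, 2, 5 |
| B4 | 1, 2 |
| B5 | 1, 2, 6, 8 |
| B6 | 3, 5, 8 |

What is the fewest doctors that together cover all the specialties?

3

Take {B1, B5, B6}. Their union is {1, 2, 3, 4, 5, 6, 7, 8}, which is all 8 specialties.
Only B1 contains 4, so B1 is forced; the remaining 4 specialties need at least 2 more doctors (each remaining doctor adds at most 3) — so at least 3 doctors are needed, and 3 is optimal.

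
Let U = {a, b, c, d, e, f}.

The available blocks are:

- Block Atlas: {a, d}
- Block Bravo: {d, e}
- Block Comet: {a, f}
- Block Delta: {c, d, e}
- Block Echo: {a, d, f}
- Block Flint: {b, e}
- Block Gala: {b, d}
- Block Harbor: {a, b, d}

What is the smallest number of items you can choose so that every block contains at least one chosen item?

3

H = {a, b, d} meets every block (each contains at least one member of H), and |H| = 3.
No choice of 2 items meets every block, so 3 is the minimum.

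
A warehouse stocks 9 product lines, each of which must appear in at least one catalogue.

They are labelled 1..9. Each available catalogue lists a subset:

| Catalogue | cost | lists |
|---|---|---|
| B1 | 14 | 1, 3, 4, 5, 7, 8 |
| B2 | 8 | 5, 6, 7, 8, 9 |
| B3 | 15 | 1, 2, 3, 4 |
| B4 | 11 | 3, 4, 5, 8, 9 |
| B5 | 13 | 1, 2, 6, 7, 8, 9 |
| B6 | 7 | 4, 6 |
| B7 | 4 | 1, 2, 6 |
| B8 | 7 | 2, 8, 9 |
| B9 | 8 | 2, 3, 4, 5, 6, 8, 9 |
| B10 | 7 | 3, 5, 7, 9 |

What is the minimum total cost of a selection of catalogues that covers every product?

B7, B9, B10 together cover every product (B7 ∪ B9 ∪ B10 = {1, 2, 3, 4, 5, 6, 7, 8, 9}); total cost 4 + 8 + 7 = 19.
No covering selection has total cost below 19.

19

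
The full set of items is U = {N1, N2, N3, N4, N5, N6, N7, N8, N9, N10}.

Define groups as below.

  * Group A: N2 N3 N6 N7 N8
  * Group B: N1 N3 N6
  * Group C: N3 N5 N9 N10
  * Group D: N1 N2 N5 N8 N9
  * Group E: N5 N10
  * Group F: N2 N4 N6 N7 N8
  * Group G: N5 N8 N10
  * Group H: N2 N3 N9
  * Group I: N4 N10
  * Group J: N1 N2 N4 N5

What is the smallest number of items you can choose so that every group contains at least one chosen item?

Take T = {N1, N2, N10}. Each listed group contains at least one of these, so T is a hitting set of size 3.
No choice of 2 items meets every group, so 3 is the minimum.

3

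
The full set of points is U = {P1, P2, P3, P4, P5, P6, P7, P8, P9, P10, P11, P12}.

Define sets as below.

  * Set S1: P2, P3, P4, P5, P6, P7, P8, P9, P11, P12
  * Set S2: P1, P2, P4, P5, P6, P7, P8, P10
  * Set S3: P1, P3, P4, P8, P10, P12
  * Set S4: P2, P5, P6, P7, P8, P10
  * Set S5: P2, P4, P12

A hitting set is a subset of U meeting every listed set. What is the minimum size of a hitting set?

The 2 points {P4, P8} hit every set.
No single point lies in every set, so at least 2 are needed and 2 is optimal.

2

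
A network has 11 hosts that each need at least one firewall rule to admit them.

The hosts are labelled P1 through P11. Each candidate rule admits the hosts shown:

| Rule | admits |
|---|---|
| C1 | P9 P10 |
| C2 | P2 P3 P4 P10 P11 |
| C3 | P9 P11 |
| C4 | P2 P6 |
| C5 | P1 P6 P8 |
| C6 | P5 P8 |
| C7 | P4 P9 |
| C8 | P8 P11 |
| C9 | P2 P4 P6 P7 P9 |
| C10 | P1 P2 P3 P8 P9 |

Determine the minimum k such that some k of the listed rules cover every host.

Take {C2, C6, C9, C10}. Their union is {P1, P2, P3, P4, P5, P6, P7, P8, P9, P10, P11}, which is all 11 hosts.
No 3 of the 10 rules cover everything (all 120 combinations miss at least one host), so 4 is optimal.

4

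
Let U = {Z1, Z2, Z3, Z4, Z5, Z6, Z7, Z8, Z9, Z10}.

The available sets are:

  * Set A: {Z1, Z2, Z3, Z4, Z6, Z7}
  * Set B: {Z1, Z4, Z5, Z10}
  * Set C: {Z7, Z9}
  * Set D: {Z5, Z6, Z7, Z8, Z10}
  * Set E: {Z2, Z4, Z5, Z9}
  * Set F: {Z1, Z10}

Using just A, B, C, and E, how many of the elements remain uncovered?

1

Union of A, B, C, E = {Z1, Z2, Z3, Z4, Z5, Z6, Z7, Z9, Z10}.
Not covered: Z8 — 1 element.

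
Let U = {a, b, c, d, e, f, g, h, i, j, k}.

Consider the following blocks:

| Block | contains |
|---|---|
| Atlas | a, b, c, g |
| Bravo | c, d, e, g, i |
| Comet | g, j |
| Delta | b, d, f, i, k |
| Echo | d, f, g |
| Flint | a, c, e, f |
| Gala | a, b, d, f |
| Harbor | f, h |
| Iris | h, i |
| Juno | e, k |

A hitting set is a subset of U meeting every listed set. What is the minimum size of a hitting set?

The 4 elements {e, f, g, i} hit every block.
The blocks Comet, Gala, Iris, Juno are pairwise disjoint, so any hitting set needs a separate element for each — at least 4. Hence 4 is optimal.

4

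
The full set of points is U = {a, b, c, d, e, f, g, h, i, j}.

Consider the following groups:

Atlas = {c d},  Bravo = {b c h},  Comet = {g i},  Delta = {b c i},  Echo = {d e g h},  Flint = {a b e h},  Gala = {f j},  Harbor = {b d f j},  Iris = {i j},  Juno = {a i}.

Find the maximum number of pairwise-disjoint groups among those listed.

Atlas, Comet, Flint, Gala are pairwise disjoint (Atlas={c,d}; Comet={g,i}; Flint={a,b,e,h}; Gala={f,j}).
Every remaining group overlaps one of these, and no 5 of the listed groups are pairwise disjoint, so 4 is the maximum.

4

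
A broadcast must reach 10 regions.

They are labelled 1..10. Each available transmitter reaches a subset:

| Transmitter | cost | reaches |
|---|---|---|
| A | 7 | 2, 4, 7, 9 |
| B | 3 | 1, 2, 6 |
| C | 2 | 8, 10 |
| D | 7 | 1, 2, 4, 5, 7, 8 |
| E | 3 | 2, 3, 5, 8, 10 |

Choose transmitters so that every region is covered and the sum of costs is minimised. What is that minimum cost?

13

A, B, E together cover every region (A ∪ B ∪ E = {1, 2, 3, 4, 5, 6, 7, 8, 9, 10}); total cost 7 + 3 + 3 = 13.
No covering selection has total cost below 13.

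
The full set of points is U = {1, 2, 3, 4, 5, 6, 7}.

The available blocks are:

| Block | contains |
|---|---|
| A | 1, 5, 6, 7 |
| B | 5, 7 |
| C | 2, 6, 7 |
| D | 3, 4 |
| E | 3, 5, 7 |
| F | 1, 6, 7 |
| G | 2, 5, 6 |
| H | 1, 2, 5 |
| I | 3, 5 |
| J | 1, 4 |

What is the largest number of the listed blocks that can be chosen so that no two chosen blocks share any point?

C, I, J are pairwise disjoint (C={2,6,7}; I={3,5}; J={1,4}).
Every remaining block overlaps one of these, and no 4 of the listed blocks are pairwise disjoint, so 3 is the maximum.

3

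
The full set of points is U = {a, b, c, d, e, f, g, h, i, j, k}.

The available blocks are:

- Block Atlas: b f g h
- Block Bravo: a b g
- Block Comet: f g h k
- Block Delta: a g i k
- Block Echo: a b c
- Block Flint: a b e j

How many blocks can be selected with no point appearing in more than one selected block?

2

Comet, Flint are pairwise disjoint (Comet={f,g,h,k}; Flint={a,b,e,j}).
Every remaining block overlaps one of these, and no 3 of the listed blocks are pairwise disjoint, so 2 is the maximum.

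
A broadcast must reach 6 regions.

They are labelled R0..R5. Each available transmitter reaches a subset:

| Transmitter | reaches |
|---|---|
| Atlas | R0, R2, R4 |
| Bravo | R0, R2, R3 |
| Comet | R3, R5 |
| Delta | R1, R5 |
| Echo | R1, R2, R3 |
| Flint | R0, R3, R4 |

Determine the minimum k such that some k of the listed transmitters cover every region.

Atlas and Comet and Echo together: Atlas ∪ Comet ∪ Echo = {R0, R1, R2, R3, R4, R5} — every region is covered.
No 2 of the 6 transmitters cover everything (all 15 combinations miss at least one region), so 3 is optimal.

3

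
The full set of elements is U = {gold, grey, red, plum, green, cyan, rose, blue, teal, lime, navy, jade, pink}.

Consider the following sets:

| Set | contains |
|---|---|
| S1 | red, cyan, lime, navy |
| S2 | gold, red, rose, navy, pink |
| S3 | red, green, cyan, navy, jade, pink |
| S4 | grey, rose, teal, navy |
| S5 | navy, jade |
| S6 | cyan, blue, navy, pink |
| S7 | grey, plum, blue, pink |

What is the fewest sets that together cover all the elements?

S1, S2, S3, S4, and S7 cover everything between them: the union {gold, grey, red, plum, green, cyan, rose, blue, teal, lime, navy, jade, pink} is all of U.
No 4 of the 7 sets cover everything (all 35 combinations miss at least one element), so 5 is optimal.

5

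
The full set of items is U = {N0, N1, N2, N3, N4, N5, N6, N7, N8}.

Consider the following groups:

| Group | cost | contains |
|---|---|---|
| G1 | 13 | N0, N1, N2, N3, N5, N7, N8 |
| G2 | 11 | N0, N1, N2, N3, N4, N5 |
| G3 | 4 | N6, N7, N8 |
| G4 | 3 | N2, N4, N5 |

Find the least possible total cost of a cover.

G2, G3 together cover every item (G2 ∪ G3 = {N0, N1, N2, N3, N4, N5, N6, N7, N8}); total cost 11 + 4 = 15.
The greedy pick G4, G3, G2 costs 18; no covering selection beats 15.

15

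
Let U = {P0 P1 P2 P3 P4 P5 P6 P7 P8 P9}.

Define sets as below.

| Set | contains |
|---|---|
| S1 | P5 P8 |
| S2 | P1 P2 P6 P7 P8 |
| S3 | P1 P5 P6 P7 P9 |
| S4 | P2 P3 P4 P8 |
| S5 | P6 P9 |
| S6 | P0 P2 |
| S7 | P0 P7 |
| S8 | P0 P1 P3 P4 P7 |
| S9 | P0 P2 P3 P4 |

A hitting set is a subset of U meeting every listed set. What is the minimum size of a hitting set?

H = {P0, P8, P9} meets every set (each contains at least one member of H), and |H| = 3.
The sets S1, S5, S8 are pairwise disjoint, so any hitting set needs a separate point for each — at least 3. Hence 3 is optimal.

3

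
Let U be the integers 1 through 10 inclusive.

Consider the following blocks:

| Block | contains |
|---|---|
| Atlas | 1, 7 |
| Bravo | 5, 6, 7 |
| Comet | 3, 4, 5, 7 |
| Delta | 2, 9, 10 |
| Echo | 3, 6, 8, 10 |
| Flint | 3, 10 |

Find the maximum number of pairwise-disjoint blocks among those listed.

Atlas, Echo are pairwise disjoint (Atlas={1,7}; Echo={3,6,8,10}).
Every remaining block overlaps one of these, and no 3 of the listed blocks are pairwise disjoint, so 2 is the maximum.

2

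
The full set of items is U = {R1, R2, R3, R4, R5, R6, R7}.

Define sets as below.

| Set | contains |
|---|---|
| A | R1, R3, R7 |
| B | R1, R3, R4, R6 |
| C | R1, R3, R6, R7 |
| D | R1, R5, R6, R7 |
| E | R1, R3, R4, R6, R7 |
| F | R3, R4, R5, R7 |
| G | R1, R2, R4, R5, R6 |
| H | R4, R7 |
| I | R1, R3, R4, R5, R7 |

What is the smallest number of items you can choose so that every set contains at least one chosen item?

Take T = {R1, R7}. Each listed set contains at least one of these, so T is a hitting set of size 2.
No single item lies in every set, so at least 2 are needed and 2 is optimal.

2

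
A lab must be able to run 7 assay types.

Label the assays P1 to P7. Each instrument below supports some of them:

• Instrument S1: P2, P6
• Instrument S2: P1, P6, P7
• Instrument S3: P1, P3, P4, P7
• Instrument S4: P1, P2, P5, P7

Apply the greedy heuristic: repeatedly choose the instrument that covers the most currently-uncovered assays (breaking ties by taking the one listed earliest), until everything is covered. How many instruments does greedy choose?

Greedy: pick S3 (covers 4 new) → pick S1 (covers 2 new) → pick S4 (covers 1 new). Total picks: 3.

3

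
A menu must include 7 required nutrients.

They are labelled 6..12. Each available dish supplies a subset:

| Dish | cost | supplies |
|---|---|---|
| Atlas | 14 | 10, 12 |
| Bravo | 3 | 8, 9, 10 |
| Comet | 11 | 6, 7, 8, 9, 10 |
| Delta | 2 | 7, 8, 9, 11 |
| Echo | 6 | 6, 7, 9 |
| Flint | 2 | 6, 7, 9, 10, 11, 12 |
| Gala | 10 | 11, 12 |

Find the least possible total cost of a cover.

4

Delta, Flint together cover every nutrient (Delta ∪ Flint = {6, 7, 8, 9, 10, 11, 12}); total cost 2 + 2 = 4.
No covering selection has total cost below 4.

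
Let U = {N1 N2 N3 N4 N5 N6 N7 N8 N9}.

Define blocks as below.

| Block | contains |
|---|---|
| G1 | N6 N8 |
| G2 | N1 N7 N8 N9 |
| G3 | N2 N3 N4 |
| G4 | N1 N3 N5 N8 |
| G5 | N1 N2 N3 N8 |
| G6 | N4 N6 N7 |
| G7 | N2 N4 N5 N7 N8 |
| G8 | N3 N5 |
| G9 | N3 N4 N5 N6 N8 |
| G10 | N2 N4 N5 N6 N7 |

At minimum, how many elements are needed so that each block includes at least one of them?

H = {N3, N6, N8} meets every block (each contains at least one member of H), and |H| = 3.
No choice of 2 elements meets every block, so 3 is the minimum.

3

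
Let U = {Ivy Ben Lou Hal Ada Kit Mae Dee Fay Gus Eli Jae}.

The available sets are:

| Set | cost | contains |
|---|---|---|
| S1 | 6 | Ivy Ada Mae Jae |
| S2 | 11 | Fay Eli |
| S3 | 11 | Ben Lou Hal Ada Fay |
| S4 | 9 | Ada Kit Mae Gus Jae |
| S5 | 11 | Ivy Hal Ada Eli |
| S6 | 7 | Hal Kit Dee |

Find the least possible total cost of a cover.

38

S3, S4, S5, S6 together cover every item (S3 ∪ S4 ∪ S5 ∪ S6 = {Ivy, Ben, Lou, Hal, Ada, Kit, Mae, Dee, Fay, Gus, Eli, Jae}); total cost 11 + 9 + 11 + 7 = 38.
The greedy pick S1, S6, S3, S4, S2 costs 44; no covering selection beats 38.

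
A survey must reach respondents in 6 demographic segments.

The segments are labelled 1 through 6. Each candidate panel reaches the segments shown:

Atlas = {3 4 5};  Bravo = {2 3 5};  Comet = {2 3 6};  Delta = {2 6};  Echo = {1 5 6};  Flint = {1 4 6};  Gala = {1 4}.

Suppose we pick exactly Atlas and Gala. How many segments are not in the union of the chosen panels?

2

Union of Atlas, Gala = {1, 3, 4, 5}.
Not covered: 2, 6 — 2 segments.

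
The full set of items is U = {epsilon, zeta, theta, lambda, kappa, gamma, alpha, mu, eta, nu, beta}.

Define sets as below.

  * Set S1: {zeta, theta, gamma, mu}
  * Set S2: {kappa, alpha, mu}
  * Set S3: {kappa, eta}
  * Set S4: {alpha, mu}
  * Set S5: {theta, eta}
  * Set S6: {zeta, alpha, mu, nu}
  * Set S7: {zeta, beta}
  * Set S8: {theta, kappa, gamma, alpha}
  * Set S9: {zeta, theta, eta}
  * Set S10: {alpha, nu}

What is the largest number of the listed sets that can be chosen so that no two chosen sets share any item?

S5, S7, S10 are pairwise disjoint (S5={theta,eta}; S7={zeta,beta}; S10={alpha,nu}).
Every remaining set overlaps one of these, and no 4 of the listed sets are pairwise disjoint, so 3 is the maximum.

3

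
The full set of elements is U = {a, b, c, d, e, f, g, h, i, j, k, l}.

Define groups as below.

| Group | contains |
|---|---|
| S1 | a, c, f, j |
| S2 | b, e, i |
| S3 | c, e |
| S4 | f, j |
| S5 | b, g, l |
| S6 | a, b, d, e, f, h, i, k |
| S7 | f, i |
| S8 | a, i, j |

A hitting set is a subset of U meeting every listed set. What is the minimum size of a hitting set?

4

T = {e, f, g, j} meets every group (each contains at least one member of T), and |T| = 4.
No choice of 3 elements meets every group, so 4 is the minimum.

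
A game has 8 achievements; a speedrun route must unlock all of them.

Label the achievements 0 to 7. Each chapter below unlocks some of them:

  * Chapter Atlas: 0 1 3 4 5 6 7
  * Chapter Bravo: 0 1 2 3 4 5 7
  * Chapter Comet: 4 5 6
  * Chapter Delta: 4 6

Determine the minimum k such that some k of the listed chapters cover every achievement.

Bravo and Comet together: Bravo ∪ Comet = {0, 1, 2, 3, 4, 5, 6, 7} — every achievement is covered.
No single chapter has all 8 achievements (the largest, Atlas, has 7), so 2 is optimal.

2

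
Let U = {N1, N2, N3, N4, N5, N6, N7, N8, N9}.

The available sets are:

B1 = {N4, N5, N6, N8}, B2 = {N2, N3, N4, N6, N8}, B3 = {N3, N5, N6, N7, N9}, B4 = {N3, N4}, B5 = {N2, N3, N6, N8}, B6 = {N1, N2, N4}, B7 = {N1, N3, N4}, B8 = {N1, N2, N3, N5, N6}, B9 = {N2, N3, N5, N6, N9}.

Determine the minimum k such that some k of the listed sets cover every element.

3

B3 and B5 and B7 together: B3 ∪ B5 ∪ B7 = {N1, N2, N3, N4, N5, N6, N7, N8, N9} — every element is covered.
Only B3 contains N7, so B3 is forced; the remaining 4 elements need at least 2 more sets (each remaining set adds at most 3) — so at least 3 sets are needed, and 3 is optimal.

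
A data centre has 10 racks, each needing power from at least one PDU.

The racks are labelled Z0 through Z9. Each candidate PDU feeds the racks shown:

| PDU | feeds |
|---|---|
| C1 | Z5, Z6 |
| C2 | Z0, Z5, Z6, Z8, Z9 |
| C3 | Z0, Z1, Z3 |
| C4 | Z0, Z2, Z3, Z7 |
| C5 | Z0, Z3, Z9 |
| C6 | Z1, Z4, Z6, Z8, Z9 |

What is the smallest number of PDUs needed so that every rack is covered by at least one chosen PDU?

Take {C2, C4, C6}. Their union is {Z0, Z1, Z2, Z3, Z4, Z5, Z6, Z7, Z8, Z9}, which is all 10 racks.
Only C4 contains Z2, so C4 is forced; the remaining 6 racks need at least 2 more PDUs (each remaining PDU adds at most 5) — so at least 3 PDUs are needed, and 3 is optimal.

3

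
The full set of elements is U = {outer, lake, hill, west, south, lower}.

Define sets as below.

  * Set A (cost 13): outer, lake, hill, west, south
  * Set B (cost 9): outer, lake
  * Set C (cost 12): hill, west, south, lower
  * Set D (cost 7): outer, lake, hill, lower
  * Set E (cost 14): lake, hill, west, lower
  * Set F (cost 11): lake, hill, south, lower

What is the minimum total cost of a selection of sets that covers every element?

C, D together cover every element (C ∪ D = {outer, lake, hill, west, south, lower}); total cost 12 + 7 = 19.
No covering selection has total cost below 19.

19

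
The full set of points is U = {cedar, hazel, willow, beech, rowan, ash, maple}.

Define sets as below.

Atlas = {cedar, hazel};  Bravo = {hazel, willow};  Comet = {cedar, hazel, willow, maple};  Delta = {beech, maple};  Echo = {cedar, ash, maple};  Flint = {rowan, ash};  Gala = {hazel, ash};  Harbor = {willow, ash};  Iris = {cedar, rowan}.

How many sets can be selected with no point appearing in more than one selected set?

Delta, Gala, Iris are pairwise disjoint (Delta={beech,maple}; Gala={hazel,ash}; Iris={cedar,rowan}).
Every remaining set overlaps one of these, and no 4 of the listed sets are pairwise disjoint, so 3 is the maximum.

3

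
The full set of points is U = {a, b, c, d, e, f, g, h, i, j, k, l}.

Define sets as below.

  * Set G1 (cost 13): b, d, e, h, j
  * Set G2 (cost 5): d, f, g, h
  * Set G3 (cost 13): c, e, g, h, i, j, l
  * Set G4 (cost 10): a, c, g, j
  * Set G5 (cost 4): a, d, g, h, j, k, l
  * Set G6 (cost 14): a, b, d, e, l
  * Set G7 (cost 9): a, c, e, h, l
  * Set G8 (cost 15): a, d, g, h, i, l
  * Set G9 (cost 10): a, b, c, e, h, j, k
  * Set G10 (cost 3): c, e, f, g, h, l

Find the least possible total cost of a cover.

G8, G9, G10 together cover every point (G8 ∪ G9 ∪ G10 = {a, b, c, d, e, f, g, h, i, j, k, l}); total cost 15 + 10 + 3 = 28.
The greedy pick G10, G5, G9, G3 costs 30; no covering selection beats 28.

28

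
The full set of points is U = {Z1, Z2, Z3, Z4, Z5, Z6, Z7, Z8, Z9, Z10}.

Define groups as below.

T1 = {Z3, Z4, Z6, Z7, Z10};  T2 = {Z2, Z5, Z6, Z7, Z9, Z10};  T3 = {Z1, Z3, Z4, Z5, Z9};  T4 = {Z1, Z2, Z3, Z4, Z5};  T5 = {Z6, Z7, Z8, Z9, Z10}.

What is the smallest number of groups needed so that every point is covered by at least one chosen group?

T4 and T5 cover everything between them: the union {Z1, Z2, Z3, Z4, Z5, Z6, Z7, Z8, Z9, Z10} is all of U.
No single group has all 10 points (the largest, T2, has 6), so 2 is optimal.

2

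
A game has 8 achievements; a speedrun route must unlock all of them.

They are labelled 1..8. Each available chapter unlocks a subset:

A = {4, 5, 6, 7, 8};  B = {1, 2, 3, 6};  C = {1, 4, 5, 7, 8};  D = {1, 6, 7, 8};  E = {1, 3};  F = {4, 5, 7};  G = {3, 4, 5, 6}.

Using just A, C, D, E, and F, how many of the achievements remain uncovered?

1

Union of A, C, D, E, F = {1, 3, 4, 5, 6, 7, 8}.
Not covered: 2 — 1 achievement.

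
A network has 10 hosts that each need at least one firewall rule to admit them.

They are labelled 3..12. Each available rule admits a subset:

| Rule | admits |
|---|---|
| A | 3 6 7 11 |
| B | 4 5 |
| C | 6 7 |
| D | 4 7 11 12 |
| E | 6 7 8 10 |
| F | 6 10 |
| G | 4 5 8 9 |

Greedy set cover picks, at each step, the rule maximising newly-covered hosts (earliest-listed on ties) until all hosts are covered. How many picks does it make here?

Greedy: pick A (covers 4 new) → pick G (covers 4 new) → pick D (covers 1 new) → pick E (covers 1 new). Total picks: 4.

4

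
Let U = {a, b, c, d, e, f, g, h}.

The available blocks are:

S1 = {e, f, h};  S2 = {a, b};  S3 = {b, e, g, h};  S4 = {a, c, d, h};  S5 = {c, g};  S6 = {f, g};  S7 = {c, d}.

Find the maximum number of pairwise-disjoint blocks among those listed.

S1, S2, S7 are pairwise disjoint (S1={e,f,h}; S2={a,b}; S7={c,d}).
Every remaining block overlaps one of these, and no 4 of the listed blocks are pairwise disjoint, so 3 is the maximum.

3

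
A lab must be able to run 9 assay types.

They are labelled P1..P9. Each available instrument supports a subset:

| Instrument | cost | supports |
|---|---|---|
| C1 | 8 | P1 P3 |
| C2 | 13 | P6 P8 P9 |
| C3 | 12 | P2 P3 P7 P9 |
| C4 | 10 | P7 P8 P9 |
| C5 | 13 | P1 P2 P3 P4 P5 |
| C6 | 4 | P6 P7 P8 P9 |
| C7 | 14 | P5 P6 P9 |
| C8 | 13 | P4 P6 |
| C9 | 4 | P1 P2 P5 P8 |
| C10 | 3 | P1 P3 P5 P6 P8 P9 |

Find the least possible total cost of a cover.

17

C5, C6 together cover every assay (C5 ∪ C6 = {P1, P2, P3, P4, P5, P6, P7, P8, P9}); total cost 13 + 4 = 17.
The greedy pick C10, C6, C9, C5 costs 24; no covering selection beats 17.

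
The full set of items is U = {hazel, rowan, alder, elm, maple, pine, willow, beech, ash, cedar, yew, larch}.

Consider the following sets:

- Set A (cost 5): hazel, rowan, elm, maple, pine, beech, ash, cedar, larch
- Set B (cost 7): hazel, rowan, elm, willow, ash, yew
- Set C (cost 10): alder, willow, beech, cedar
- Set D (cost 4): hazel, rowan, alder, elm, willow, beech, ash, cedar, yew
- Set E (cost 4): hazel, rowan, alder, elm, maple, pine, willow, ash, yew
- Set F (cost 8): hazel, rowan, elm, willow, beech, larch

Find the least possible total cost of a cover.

A, E together cover every item (A ∪ E = {hazel, rowan, alder, elm, maple, pine, willow, beech, ash, cedar, yew, larch}); total cost 5 + 4 = 9.
No covering selection has total cost below 9.

9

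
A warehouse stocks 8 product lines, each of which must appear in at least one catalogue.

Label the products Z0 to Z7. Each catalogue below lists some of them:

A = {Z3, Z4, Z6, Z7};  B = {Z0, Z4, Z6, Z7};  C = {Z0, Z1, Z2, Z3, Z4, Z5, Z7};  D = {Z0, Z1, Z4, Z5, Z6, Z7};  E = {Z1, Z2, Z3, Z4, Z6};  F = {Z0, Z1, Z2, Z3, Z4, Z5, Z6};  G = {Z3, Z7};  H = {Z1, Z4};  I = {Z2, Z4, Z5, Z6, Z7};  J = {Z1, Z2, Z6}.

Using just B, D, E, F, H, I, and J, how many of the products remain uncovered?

Union of B, D, E, F, H, I, J = {Z0, Z1, Z2, Z3, Z4, Z5, Z6, Z7} — that's every product, so 0 are uncovered.

0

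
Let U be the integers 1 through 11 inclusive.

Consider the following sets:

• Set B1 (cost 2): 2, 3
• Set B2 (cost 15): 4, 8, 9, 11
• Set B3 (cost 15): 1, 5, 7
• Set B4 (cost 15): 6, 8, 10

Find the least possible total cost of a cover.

B1, B2, B3, B4 together cover every point (B1 ∪ B2 ∪ B3 ∪ B4 = {1, 2, 3, 4, 5, 6, 7, 8, 9, 10, 11}); total cost 2 + 15 + 15 + 15 = 47.
No covering selection has total cost below 47.

47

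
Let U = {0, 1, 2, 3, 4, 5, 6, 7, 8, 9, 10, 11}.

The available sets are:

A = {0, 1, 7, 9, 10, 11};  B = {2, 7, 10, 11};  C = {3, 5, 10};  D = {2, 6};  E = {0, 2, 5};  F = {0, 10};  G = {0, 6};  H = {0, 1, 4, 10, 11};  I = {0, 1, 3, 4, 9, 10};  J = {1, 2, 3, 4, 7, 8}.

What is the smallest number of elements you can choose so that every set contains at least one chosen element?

3

Take T = {2, 6, 10}. Each listed set contains at least one of these, so T is a hitting set of size 3.
No choice of 2 elements meets every set, so 3 is the minimum.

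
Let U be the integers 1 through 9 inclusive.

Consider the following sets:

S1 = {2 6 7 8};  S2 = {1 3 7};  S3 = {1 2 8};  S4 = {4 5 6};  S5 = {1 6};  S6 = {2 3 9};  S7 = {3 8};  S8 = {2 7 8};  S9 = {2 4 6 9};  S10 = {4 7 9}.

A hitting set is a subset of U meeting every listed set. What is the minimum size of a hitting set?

4

H = {2, 6, 7, 8} meets every set (each contains at least one member of H), and |H| = 4.
No choice of 3 items meets every set, so 4 is the minimum.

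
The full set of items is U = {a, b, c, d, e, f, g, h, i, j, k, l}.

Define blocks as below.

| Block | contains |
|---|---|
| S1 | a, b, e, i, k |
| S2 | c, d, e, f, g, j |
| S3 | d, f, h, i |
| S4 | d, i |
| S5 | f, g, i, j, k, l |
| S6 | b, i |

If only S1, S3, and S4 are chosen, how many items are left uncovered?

Union of S1, S3, S4 = {a, b, d, e, f, h, i, k}.
Not covered: c, g, j, l — 4 items.

4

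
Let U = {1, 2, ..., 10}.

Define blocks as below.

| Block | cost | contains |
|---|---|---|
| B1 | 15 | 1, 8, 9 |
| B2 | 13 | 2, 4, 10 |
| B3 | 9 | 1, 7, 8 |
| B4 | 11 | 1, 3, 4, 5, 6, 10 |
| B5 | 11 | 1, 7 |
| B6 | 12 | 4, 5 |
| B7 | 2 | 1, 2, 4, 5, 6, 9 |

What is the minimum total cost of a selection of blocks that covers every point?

B3, B4, B7 together cover every point (B3 ∪ B4 ∪ B7 = {1, 2, 3, 4, 5, 6, 7, 8, 9, 10}); total cost 9 + 11 + 2 = 22.
No covering selection has total cost below 22.

22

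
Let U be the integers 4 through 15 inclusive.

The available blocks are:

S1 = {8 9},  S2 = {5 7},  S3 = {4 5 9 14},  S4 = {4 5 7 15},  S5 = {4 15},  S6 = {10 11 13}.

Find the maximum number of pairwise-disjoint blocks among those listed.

4

S1, S2, S5, S6 are pairwise disjoint (S1={8,9}; S2={5,7}; S5={4,15}; S6={10,11,13}).
Every remaining block overlaps one of these, and no 5 of the listed blocks are pairwise disjoint, so 4 is the maximum.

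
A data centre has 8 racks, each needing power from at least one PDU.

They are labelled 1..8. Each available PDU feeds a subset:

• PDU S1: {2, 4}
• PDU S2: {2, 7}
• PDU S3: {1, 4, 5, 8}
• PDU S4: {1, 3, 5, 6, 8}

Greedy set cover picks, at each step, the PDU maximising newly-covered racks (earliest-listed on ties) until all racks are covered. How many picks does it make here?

Greedy: pick S4 (covers 5 new) → pick S1 (covers 2 new) → pick S2 (covers 1 new). Total picks: 3.

3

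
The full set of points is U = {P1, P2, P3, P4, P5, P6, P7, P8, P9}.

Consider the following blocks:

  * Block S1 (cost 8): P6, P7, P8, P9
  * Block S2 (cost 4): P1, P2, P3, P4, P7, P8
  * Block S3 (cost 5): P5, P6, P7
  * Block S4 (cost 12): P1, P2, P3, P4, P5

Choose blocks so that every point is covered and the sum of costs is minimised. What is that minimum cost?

17

S1, S2, S3 together cover every point (S1 ∪ S2 ∪ S3 = {P1, P2, P3, P4, P5, P6, P7, P8, P9}); total cost 8 + 4 + 5 = 17.
No covering selection has total cost below 17.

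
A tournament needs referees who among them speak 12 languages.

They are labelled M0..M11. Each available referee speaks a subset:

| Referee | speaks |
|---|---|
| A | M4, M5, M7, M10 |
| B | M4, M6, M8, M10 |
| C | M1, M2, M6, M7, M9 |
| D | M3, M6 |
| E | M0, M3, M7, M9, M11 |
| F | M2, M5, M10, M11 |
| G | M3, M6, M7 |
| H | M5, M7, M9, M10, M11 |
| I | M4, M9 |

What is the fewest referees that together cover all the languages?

4

Take {B, C, E, H}. Their union is {M0, M1, M2, M3, M4, M5, M6, M7, M8, M9, M10, M11}, which is all 12 languages.
Only C contains M1, so C is forced; the remaining 7 languages need at least 3 more referees (each remaining referee adds at most 3) — so at least 4 referees are needed, and 4 is optimal.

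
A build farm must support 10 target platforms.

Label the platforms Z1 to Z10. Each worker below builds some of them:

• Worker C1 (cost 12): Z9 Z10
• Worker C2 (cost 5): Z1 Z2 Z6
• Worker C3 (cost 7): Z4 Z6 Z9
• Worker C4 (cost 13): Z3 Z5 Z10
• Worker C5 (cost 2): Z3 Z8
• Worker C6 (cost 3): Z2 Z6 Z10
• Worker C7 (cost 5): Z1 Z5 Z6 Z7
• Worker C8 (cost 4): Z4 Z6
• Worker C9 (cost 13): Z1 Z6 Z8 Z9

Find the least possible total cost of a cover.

C3, C5, C6, C7 together cover every platform (C3 ∪ C5 ∪ C6 ∪ C7 = {Z1, Z2, Z3, Z4, Z5, Z6, Z7, Z8, Z9, Z10}); total cost 7 + 2 + 3 + 5 = 17.
No covering selection has total cost below 17.

17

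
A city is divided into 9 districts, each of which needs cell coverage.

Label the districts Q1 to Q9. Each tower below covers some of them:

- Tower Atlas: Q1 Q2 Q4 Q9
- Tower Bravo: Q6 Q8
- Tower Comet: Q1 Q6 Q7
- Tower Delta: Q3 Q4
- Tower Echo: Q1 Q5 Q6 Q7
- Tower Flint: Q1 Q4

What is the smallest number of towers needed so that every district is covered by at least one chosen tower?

Take {Atlas, Bravo, Delta, Echo}. Their union is {Q1, Q2, Q3, Q4, Q5, Q6, Q7, Q8, Q9}, which is all 9 districts.
No 3 of the 6 towers cover everything (all 20 combinations miss at least one district), so 4 is optimal.

4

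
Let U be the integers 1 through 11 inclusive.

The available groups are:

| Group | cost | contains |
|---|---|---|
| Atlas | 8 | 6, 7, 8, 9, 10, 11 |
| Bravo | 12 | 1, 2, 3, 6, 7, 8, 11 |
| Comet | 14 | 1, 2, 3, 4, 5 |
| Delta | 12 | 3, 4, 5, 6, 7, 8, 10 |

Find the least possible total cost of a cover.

Atlas, Comet together cover every item (Atlas ∪ Comet = {1, 2, 3, 4, 5, 6, 7, 8, 9, 10, 11}); total cost 8 + 14 = 22.
No covering selection has total cost below 22.

22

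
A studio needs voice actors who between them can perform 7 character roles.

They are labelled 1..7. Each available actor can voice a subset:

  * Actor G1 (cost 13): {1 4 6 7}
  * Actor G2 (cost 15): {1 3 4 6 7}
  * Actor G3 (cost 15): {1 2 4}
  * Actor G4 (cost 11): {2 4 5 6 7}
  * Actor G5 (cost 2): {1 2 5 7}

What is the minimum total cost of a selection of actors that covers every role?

17

G2, G5 together cover every role (G2 ∪ G5 = {1, 2, 3, 4, 5, 6, 7}); total cost 15 + 2 = 17.
No covering selection has total cost below 17.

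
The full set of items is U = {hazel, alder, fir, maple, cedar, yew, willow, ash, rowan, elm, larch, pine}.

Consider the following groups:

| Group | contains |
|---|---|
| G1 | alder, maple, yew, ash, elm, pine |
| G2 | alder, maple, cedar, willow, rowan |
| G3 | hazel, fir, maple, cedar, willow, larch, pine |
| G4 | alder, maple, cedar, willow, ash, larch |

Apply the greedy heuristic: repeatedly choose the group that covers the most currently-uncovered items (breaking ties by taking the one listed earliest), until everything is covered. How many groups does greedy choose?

3

Greedy: pick G3 (covers 7 new) → pick G1 (covers 4 new) → pick G2 (covers 1 new). Total picks: 3.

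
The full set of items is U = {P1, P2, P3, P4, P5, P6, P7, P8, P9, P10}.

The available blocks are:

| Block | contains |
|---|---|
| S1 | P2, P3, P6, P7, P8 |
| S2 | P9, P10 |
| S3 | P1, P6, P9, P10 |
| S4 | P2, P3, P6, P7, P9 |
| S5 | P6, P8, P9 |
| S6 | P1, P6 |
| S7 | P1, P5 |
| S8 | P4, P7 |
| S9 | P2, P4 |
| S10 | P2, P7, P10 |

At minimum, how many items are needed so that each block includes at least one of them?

H = {P4, P5, P6, P10} meets every block (each contains at least one member of H), and |H| = 4.
No choice of 3 items meets every block, so 4 is the minimum.

4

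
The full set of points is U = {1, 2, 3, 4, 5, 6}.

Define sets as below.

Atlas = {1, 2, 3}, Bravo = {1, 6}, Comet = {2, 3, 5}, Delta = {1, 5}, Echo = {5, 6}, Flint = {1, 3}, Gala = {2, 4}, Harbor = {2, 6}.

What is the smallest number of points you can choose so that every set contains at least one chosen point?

H = {1, 2, 5} meets every set (each contains at least one member of H), and |H| = 3.
The sets Echo, Flint, Gala are pairwise disjoint, so any hitting set needs a separate point for each — at least 3. Hence 3 is optimal.

3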